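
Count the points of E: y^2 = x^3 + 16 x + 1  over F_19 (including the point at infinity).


For each x in F_19, count y with y^2 = x^3 + 16 x + 1 mod 19:
  x = 0: RHS = 1, y in [1, 18]  -> 2 point(s)
  x = 3: RHS = 0, y in [0]  -> 1 point(s)
  x = 5: RHS = 16, y in [4, 15]  -> 2 point(s)
  x = 6: RHS = 9, y in [3, 16]  -> 2 point(s)
  x = 7: RHS = 0, y in [0]  -> 1 point(s)
  x = 9: RHS = 0, y in [0]  -> 1 point(s)
  x = 11: RHS = 7, y in [8, 11]  -> 2 point(s)
  x = 14: RHS = 5, y in [9, 10]  -> 2 point(s)
  x = 15: RHS = 6, y in [5, 14]  -> 2 point(s)
Affine points: 15. Add the point at infinity: total = 16.

#E(F_19) = 16


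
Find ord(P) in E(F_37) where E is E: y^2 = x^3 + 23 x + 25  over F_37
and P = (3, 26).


Compute successive multiples of P until we hit O:
  1P = (3, 26)
  2P = (1, 30)
  3P = (0, 5)
  4P = (9, 6)
  5P = (32, 9)
  6P = (36, 1)
  7P = (7, 23)
  8P = (16, 30)
  ... (continuing to 37P)
  37P = O

ord(P) = 37


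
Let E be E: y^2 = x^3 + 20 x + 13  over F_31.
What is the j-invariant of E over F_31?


Delta = -16(4 a^3 + 27 b^2) mod 31 = 24
-1728 * (4 a)^3 = -1728 * (4*20)^3 mod 31 = 1
j = 1 * 24^(-1) mod 31 = 22

j = 22 (mod 31)


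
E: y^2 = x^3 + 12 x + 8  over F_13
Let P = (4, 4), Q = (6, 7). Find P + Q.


P != Q, so use the chord formula.
s = (y2 - y1) / (x2 - x1) = (3) / (2) mod 13 = 8
x3 = s^2 - x1 - x2 mod 13 = 8^2 - 4 - 6 = 2
y3 = s (x1 - x3) - y1 mod 13 = 8 * (4 - 2) - 4 = 12

P + Q = (2, 12)


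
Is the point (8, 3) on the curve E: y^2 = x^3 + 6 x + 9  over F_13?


Check whether y^2 = x^3 + 6 x + 9 (mod 13) for (x, y) = (8, 3).
LHS: y^2 = 3^2 mod 13 = 9
RHS: x^3 + 6 x + 9 = 8^3 + 6*8 + 9 mod 13 = 10
LHS != RHS

No, not on the curve


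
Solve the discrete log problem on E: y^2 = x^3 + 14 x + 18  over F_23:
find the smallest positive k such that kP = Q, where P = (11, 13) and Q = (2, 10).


Enumerate multiples of P until we hit Q = (2, 10):
  1P = (11, 13)
  2P = (10, 13)
  3P = (2, 10)
Match found at i = 3.

k = 3


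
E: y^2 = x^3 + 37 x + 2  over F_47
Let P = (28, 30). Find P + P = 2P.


Doubling: s = (3 x1^2 + a) / (2 y1)
s = (3*28^2 + 37) / (2*30) mod 47 = 3
x3 = s^2 - 2 x1 mod 47 = 3^2 - 2*28 = 0
y3 = s (x1 - x3) - y1 mod 47 = 3 * (28 - 0) - 30 = 7

2P = (0, 7)


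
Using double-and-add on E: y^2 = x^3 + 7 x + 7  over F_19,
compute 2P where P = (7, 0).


k = 2 = 10_2 (binary, LSB first: 01)
Double-and-add from P = (7, 0):
  bit 0 = 0: acc unchanged = O
  bit 1 = 1: acc = O + O = O

2P = O


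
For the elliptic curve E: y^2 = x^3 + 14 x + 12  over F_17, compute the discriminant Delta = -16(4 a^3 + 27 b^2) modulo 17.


4 a^3 + 27 b^2 = 4*14^3 + 27*12^2 = 10976 + 3888 = 14864
Delta = -16 * (14864) = -237824
Delta mod 17 = 6

Delta = 6 (mod 17)


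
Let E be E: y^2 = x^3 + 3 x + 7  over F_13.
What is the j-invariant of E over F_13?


Delta = -16(4 a^3 + 27 b^2) mod 13 = 10
-1728 * (4 a)^3 = -1728 * (4*3)^3 mod 13 = 12
j = 12 * 10^(-1) mod 13 = 9

j = 9 (mod 13)


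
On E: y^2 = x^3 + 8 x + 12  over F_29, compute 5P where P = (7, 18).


k = 5 = 101_2 (binary, LSB first: 101)
Double-and-add from P = (7, 18):
  bit 0 = 1: acc = O + (7, 18) = (7, 18)
  bit 1 = 0: acc unchanged = (7, 18)
  bit 2 = 1: acc = (7, 18) + (9, 1) = (20, 20)

5P = (20, 20)


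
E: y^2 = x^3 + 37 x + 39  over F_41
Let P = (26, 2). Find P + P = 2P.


Doubling: s = (3 x1^2 + a) / (2 y1)
s = (3*26^2 + 37) / (2*2) mod 41 = 14
x3 = s^2 - 2 x1 mod 41 = 14^2 - 2*26 = 21
y3 = s (x1 - x3) - y1 mod 41 = 14 * (26 - 21) - 2 = 27

2P = (21, 27)


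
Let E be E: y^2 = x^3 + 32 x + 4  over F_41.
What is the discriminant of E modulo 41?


4 a^3 + 27 b^2 = 4*32^3 + 27*4^2 = 131072 + 432 = 131504
Delta = -16 * (131504) = -2104064
Delta mod 41 = 15

Delta = 15 (mod 41)


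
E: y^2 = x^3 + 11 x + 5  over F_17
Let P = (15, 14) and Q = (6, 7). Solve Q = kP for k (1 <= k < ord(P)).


Enumerate multiples of P until we hit Q = (6, 7):
  1P = (15, 14)
  2P = (5, 10)
  3P = (6, 10)
  4P = (9, 0)
  5P = (6, 7)
Match found at i = 5.

k = 5


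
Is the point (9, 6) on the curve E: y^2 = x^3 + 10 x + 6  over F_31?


Check whether y^2 = x^3 + 10 x + 6 (mod 31) for (x, y) = (9, 6).
LHS: y^2 = 6^2 mod 31 = 5
RHS: x^3 + 10 x + 6 = 9^3 + 10*9 + 6 mod 31 = 19
LHS != RHS

No, not on the curve


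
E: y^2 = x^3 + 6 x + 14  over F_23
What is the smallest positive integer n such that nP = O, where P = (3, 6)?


Compute successive multiples of P until we hit O:
  1P = (3, 6)
  2P = (3, 17)
  3P = O

ord(P) = 3


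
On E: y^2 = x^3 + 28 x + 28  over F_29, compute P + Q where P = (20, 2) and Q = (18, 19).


P != Q, so use the chord formula.
s = (y2 - y1) / (x2 - x1) = (17) / (27) mod 29 = 6
x3 = s^2 - x1 - x2 mod 29 = 6^2 - 20 - 18 = 27
y3 = s (x1 - x3) - y1 mod 29 = 6 * (20 - 27) - 2 = 14

P + Q = (27, 14)


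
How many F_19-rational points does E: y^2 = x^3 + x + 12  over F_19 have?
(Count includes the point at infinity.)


For each x in F_19, count y with y^2 = x^3 + 1 x + 12 mod 19:
  x = 3: RHS = 4, y in [2, 17]  -> 2 point(s)
  x = 4: RHS = 4, y in [2, 17]  -> 2 point(s)
  x = 5: RHS = 9, y in [3, 16]  -> 2 point(s)
  x = 6: RHS = 6, y in [5, 14]  -> 2 point(s)
  x = 7: RHS = 1, y in [1, 18]  -> 2 point(s)
  x = 8: RHS = 0, y in [0]  -> 1 point(s)
  x = 9: RHS = 9, y in [3, 16]  -> 2 point(s)
  x = 11: RHS = 5, y in [9, 10]  -> 2 point(s)
  x = 12: RHS = 4, y in [2, 17]  -> 2 point(s)
  x = 15: RHS = 1, y in [1, 18]  -> 2 point(s)
  x = 16: RHS = 1, y in [1, 18]  -> 2 point(s)
Affine points: 21. Add the point at infinity: total = 22.

#E(F_19) = 22


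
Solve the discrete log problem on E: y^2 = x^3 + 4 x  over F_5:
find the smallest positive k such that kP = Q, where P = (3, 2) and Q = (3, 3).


Enumerate multiples of P until we hit Q = (3, 3):
  1P = (3, 2)
  2P = (0, 0)
  3P = (3, 3)
Match found at i = 3.

k = 3


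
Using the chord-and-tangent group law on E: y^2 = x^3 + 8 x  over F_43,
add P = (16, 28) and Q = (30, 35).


P != Q, so use the chord formula.
s = (y2 - y1) / (x2 - x1) = (7) / (14) mod 43 = 22
x3 = s^2 - x1 - x2 mod 43 = 22^2 - 16 - 30 = 8
y3 = s (x1 - x3) - y1 mod 43 = 22 * (16 - 8) - 28 = 19

P + Q = (8, 19)


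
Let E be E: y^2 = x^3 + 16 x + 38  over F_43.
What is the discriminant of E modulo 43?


4 a^3 + 27 b^2 = 4*16^3 + 27*38^2 = 16384 + 38988 = 55372
Delta = -16 * (55372) = -885952
Delta mod 43 = 20

Delta = 20 (mod 43)


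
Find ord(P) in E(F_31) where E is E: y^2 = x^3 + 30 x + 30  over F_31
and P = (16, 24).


Compute successive multiples of P until we hit O:
  1P = (16, 24)
  2P = (24, 29)
  3P = (19, 9)
  4P = (21, 1)
  5P = (4, 20)
  6P = (18, 27)
  7P = (7, 5)
  8P = (27, 1)
  ... (continuing to 29P)
  29P = O

ord(P) = 29


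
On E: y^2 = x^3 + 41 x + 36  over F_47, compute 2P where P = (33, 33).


Doubling: s = (3 x1^2 + a) / (2 y1)
s = (3*33^2 + 41) / (2*33) mod 47 = 43
x3 = s^2 - 2 x1 mod 47 = 43^2 - 2*33 = 44
y3 = s (x1 - x3) - y1 mod 47 = 43 * (33 - 44) - 33 = 11

2P = (44, 11)


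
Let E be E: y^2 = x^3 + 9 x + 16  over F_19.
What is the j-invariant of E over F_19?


Delta = -16(4 a^3 + 27 b^2) mod 19 = 15
-1728 * (4 a)^3 = -1728 * (4*9)^3 mod 19 = 11
j = 11 * 15^(-1) mod 19 = 2

j = 2 (mod 19)


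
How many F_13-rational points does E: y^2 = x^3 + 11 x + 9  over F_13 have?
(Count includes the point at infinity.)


For each x in F_13, count y with y^2 = x^3 + 11 x + 9 mod 13:
  x = 0: RHS = 9, y in [3, 10]  -> 2 point(s)
  x = 2: RHS = 0, y in [0]  -> 1 point(s)
  x = 3: RHS = 4, y in [2, 11]  -> 2 point(s)
  x = 4: RHS = 0, y in [0]  -> 1 point(s)
  x = 7: RHS = 0, y in [0]  -> 1 point(s)
  x = 10: RHS = 1, y in [1, 12]  -> 2 point(s)
  x = 12: RHS = 10, y in [6, 7]  -> 2 point(s)
Affine points: 11. Add the point at infinity: total = 12.

#E(F_13) = 12


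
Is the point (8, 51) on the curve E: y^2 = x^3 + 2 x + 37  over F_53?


Check whether y^2 = x^3 + 2 x + 37 (mod 53) for (x, y) = (8, 51).
LHS: y^2 = 51^2 mod 53 = 4
RHS: x^3 + 2 x + 37 = 8^3 + 2*8 + 37 mod 53 = 35
LHS != RHS

No, not on the curve


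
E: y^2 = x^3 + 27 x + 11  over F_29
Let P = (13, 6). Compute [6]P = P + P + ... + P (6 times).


k = 6 = 110_2 (binary, LSB first: 011)
Double-and-add from P = (13, 6):
  bit 0 = 0: acc unchanged = O
  bit 1 = 1: acc = O + (4, 3) = (4, 3)
  bit 2 = 1: acc = (4, 3) + (25, 10) = (13, 23)

6P = (13, 23)


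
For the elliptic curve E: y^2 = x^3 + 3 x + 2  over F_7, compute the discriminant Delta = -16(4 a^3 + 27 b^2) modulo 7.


4 a^3 + 27 b^2 = 4*3^3 + 27*2^2 = 108 + 108 = 216
Delta = -16 * (216) = -3456
Delta mod 7 = 2

Delta = 2 (mod 7)


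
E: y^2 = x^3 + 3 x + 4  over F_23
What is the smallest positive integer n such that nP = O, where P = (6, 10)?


Compute successive multiples of P until we hit O:
  1P = (6, 10)
  2P = (0, 21)
  3P = (21, 6)
  4P = (2, 15)
  5P = (18, 5)
  6P = (7, 0)
  7P = (18, 18)
  8P = (2, 8)
  ... (continuing to 12P)
  12P = O

ord(P) = 12


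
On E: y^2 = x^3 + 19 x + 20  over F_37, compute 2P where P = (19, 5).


k = 2 = 10_2 (binary, LSB first: 01)
Double-and-add from P = (19, 5):
  bit 0 = 0: acc unchanged = O
  bit 1 = 1: acc = O + (10, 10) = (10, 10)

2P = (10, 10)


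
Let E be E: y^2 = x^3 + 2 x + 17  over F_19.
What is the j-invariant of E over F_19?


Delta = -16(4 a^3 + 27 b^2) mod 19 = 2
-1728 * (4 a)^3 = -1728 * (4*2)^3 mod 19 = 18
j = 18 * 2^(-1) mod 19 = 9

j = 9 (mod 19)


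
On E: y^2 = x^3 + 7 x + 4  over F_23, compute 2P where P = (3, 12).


Doubling: s = (3 x1^2 + a) / (2 y1)
s = (3*3^2 + 7) / (2*12) mod 23 = 11
x3 = s^2 - 2 x1 mod 23 = 11^2 - 2*3 = 0
y3 = s (x1 - x3) - y1 mod 23 = 11 * (3 - 0) - 12 = 21

2P = (0, 21)


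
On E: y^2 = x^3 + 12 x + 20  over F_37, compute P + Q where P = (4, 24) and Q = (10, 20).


P != Q, so use the chord formula.
s = (y2 - y1) / (x2 - x1) = (33) / (6) mod 37 = 24
x3 = s^2 - x1 - x2 mod 37 = 24^2 - 4 - 10 = 7
y3 = s (x1 - x3) - y1 mod 37 = 24 * (4 - 7) - 24 = 15

P + Q = (7, 15)


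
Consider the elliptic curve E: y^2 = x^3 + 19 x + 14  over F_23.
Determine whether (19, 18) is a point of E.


Check whether y^2 = x^3 + 19 x + 14 (mod 23) for (x, y) = (19, 18).
LHS: y^2 = 18^2 mod 23 = 2
RHS: x^3 + 19 x + 14 = 19^3 + 19*19 + 14 mod 23 = 12
LHS != RHS

No, not on the curve


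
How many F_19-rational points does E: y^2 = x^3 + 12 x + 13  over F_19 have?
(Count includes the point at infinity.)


For each x in F_19, count y with y^2 = x^3 + 12 x + 13 mod 19:
  x = 1: RHS = 7, y in [8, 11]  -> 2 point(s)
  x = 2: RHS = 7, y in [8, 11]  -> 2 point(s)
  x = 3: RHS = 0, y in [0]  -> 1 point(s)
  x = 4: RHS = 11, y in [7, 12]  -> 2 point(s)
  x = 6: RHS = 16, y in [4, 15]  -> 2 point(s)
  x = 12: RHS = 4, y in [2, 17]  -> 2 point(s)
  x = 16: RHS = 7, y in [8, 11]  -> 2 point(s)
  x = 17: RHS = 0, y in [0]  -> 1 point(s)
  x = 18: RHS = 0, y in [0]  -> 1 point(s)
Affine points: 15. Add the point at infinity: total = 16.

#E(F_19) = 16


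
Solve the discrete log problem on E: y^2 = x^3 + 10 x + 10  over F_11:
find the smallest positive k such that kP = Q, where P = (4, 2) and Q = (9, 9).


Enumerate multiples of P until we hit Q = (9, 9):
  1P = (4, 2)
  2P = (7, 4)
  3P = (9, 2)
  4P = (9, 9)
Match found at i = 4.

k = 4


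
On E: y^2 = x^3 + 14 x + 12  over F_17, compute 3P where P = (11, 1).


k = 3 = 11_2 (binary, LSB first: 11)
Double-and-add from P = (11, 1):
  bit 0 = 1: acc = O + (11, 1) = (11, 1)
  bit 1 = 1: acc = (11, 1) + (10, 9) = (9, 0)

3P = (9, 0)


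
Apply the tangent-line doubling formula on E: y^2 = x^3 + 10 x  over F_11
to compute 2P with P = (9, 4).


Doubling: s = (3 x1^2 + a) / (2 y1)
s = (3*9^2 + 10) / (2*4) mod 11 = 0
x3 = s^2 - 2 x1 mod 11 = 0^2 - 2*9 = 4
y3 = s (x1 - x3) - y1 mod 11 = 0 * (9 - 4) - 4 = 7

2P = (4, 7)


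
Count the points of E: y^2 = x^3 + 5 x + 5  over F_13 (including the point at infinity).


For each x in F_13, count y with y^2 = x^3 + 5 x + 5 mod 13:
  x = 2: RHS = 10, y in [6, 7]  -> 2 point(s)
  x = 5: RHS = 12, y in [5, 8]  -> 2 point(s)
  x = 6: RHS = 4, y in [2, 11]  -> 2 point(s)
  x = 9: RHS = 12, y in [5, 8]  -> 2 point(s)
  x = 11: RHS = 0, y in [0]  -> 1 point(s)
  x = 12: RHS = 12, y in [5, 8]  -> 2 point(s)
Affine points: 11. Add the point at infinity: total = 12.

#E(F_13) = 12


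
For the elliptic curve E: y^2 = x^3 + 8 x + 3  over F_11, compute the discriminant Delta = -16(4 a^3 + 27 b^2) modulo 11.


4 a^3 + 27 b^2 = 4*8^3 + 27*3^2 = 2048 + 243 = 2291
Delta = -16 * (2291) = -36656
Delta mod 11 = 7

Delta = 7 (mod 11)


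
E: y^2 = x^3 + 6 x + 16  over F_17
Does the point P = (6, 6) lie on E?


Check whether y^2 = x^3 + 6 x + 16 (mod 17) for (x, y) = (6, 6).
LHS: y^2 = 6^2 mod 17 = 2
RHS: x^3 + 6 x + 16 = 6^3 + 6*6 + 16 mod 17 = 13
LHS != RHS

No, not on the curve


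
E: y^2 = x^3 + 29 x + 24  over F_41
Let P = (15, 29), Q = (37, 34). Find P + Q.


P != Q, so use the chord formula.
s = (y2 - y1) / (x2 - x1) = (5) / (22) mod 41 = 17
x3 = s^2 - x1 - x2 mod 41 = 17^2 - 15 - 37 = 32
y3 = s (x1 - x3) - y1 mod 41 = 17 * (15 - 32) - 29 = 10

P + Q = (32, 10)


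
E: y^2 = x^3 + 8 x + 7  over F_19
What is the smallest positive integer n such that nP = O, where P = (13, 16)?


Compute successive multiples of P until we hit O:
  1P = (13, 16)
  2P = (10, 2)
  3P = (3, 18)
  4P = (0, 8)
  5P = (12, 8)
  6P = (1, 4)
  7P = (6, 10)
  8P = (5, 18)
  ... (continuing to 25P)
  25P = O

ord(P) = 25


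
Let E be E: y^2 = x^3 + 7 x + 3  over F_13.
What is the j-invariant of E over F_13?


Delta = -16(4 a^3 + 27 b^2) mod 13 = 4
-1728 * (4 a)^3 = -1728 * (4*7)^3 mod 13 = 8
j = 8 * 4^(-1) mod 13 = 2

j = 2 (mod 13)


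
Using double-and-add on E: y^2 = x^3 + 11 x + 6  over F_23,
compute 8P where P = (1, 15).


k = 8 = 1000_2 (binary, LSB first: 0001)
Double-and-add from P = (1, 15):
  bit 0 = 0: acc unchanged = O
  bit 1 = 0: acc unchanged = O
  bit 2 = 0: acc unchanged = O
  bit 3 = 1: acc = O + (17, 0) = (17, 0)

8P = (17, 0)


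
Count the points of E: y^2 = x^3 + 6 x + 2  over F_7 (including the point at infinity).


For each x in F_7, count y with y^2 = x^3 + 6 x + 2 mod 7:
  x = 0: RHS = 2, y in [3, 4]  -> 2 point(s)
  x = 1: RHS = 2, y in [3, 4]  -> 2 point(s)
  x = 2: RHS = 1, y in [1, 6]  -> 2 point(s)
  x = 6: RHS = 2, y in [3, 4]  -> 2 point(s)
Affine points: 8. Add the point at infinity: total = 9.

#E(F_7) = 9


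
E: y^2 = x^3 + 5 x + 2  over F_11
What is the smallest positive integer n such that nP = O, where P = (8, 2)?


Compute successive multiples of P until we hit O:
  1P = (8, 2)
  2P = (4, 8)
  3P = (4, 3)
  4P = (8, 9)
  5P = O

ord(P) = 5


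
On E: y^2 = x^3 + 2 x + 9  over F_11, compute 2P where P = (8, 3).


Doubling: s = (3 x1^2 + a) / (2 y1)
s = (3*8^2 + 2) / (2*3) mod 11 = 3
x3 = s^2 - 2 x1 mod 11 = 3^2 - 2*8 = 4
y3 = s (x1 - x3) - y1 mod 11 = 3 * (8 - 4) - 3 = 9

2P = (4, 9)


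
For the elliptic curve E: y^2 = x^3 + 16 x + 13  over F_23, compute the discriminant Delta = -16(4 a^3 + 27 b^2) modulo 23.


4 a^3 + 27 b^2 = 4*16^3 + 27*13^2 = 16384 + 4563 = 20947
Delta = -16 * (20947) = -335152
Delta mod 23 = 4

Delta = 4 (mod 23)


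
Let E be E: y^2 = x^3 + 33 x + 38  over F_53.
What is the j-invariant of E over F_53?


Delta = -16(4 a^3 + 27 b^2) mod 53 = 22
-1728 * (4 a)^3 = -1728 * (4*33)^3 mod 53 = 4
j = 4 * 22^(-1) mod 53 = 5

j = 5 (mod 53)


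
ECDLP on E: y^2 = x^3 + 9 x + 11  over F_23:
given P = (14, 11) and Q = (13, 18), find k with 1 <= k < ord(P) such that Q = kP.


Enumerate multiples of P until we hit Q = (13, 18):
  1P = (14, 11)
  2P = (19, 7)
  3P = (21, 13)
  4P = (20, 7)
  5P = (15, 5)
  6P = (7, 16)
  7P = (18, 5)
  8P = (22, 1)
  9P = (13, 5)
  10P = (9, 19)
  11P = (9, 4)
  12P = (13, 18)
Match found at i = 12.

k = 12


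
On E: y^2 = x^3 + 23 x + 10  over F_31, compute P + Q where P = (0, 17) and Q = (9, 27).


P != Q, so use the chord formula.
s = (y2 - y1) / (x2 - x1) = (10) / (9) mod 31 = 8
x3 = s^2 - x1 - x2 mod 31 = 8^2 - 0 - 9 = 24
y3 = s (x1 - x3) - y1 mod 31 = 8 * (0 - 24) - 17 = 8

P + Q = (24, 8)


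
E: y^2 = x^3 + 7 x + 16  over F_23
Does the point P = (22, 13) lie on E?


Check whether y^2 = x^3 + 7 x + 16 (mod 23) for (x, y) = (22, 13).
LHS: y^2 = 13^2 mod 23 = 8
RHS: x^3 + 7 x + 16 = 22^3 + 7*22 + 16 mod 23 = 8
LHS = RHS

Yes, on the curve


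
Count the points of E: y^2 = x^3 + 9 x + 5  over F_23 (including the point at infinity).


For each x in F_23, count y with y^2 = x^3 + 9 x + 5 mod 23:
  x = 2: RHS = 8, y in [10, 13]  -> 2 point(s)
  x = 3: RHS = 13, y in [6, 17]  -> 2 point(s)
  x = 4: RHS = 13, y in [6, 17]  -> 2 point(s)
  x = 11: RHS = 9, y in [3, 20]  -> 2 point(s)
  x = 12: RHS = 1, y in [1, 22]  -> 2 point(s)
  x = 14: RHS = 0, y in [0]  -> 1 point(s)
  x = 16: RHS = 13, y in [6, 17]  -> 2 point(s)
  x = 21: RHS = 2, y in [5, 18]  -> 2 point(s)
  x = 22: RHS = 18, y in [8, 15]  -> 2 point(s)
Affine points: 17. Add the point at infinity: total = 18.

#E(F_23) = 18


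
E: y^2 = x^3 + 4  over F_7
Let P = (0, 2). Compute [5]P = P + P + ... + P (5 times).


k = 5 = 101_2 (binary, LSB first: 101)
Double-and-add from P = (0, 2):
  bit 0 = 1: acc = O + (0, 2) = (0, 2)
  bit 1 = 0: acc unchanged = (0, 2)
  bit 2 = 1: acc = (0, 2) + (0, 2) = (0, 5)

5P = (0, 5)


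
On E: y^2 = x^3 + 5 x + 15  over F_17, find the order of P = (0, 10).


Compute successive multiples of P until we hit O:
  1P = (0, 10)
  2P = (16, 3)
  3P = (16, 14)
  4P = (0, 7)
  5P = O

ord(P) = 5


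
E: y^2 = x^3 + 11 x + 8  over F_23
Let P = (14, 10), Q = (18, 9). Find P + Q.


P != Q, so use the chord formula.
s = (y2 - y1) / (x2 - x1) = (22) / (4) mod 23 = 17
x3 = s^2 - x1 - x2 mod 23 = 17^2 - 14 - 18 = 4
y3 = s (x1 - x3) - y1 mod 23 = 17 * (14 - 4) - 10 = 22

P + Q = (4, 22)


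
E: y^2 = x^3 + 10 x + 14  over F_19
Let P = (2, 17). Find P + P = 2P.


Doubling: s = (3 x1^2 + a) / (2 y1)
s = (3*2^2 + 10) / (2*17) mod 19 = 4
x3 = s^2 - 2 x1 mod 19 = 4^2 - 2*2 = 12
y3 = s (x1 - x3) - y1 mod 19 = 4 * (2 - 12) - 17 = 0

2P = (12, 0)


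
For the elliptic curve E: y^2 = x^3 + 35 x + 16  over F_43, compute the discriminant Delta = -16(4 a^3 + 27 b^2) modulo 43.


4 a^3 + 27 b^2 = 4*35^3 + 27*16^2 = 171500 + 6912 = 178412
Delta = -16 * (178412) = -2854592
Delta mod 43 = 6

Delta = 6 (mod 43)


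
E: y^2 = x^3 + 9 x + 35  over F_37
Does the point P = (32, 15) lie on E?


Check whether y^2 = x^3 + 9 x + 35 (mod 37) for (x, y) = (32, 15).
LHS: y^2 = 15^2 mod 37 = 3
RHS: x^3 + 9 x + 35 = 32^3 + 9*32 + 35 mod 37 = 13
LHS != RHS

No, not on the curve


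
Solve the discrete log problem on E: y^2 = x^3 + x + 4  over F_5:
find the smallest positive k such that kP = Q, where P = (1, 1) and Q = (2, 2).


Enumerate multiples of P until we hit Q = (2, 2):
  1P = (1, 1)
  2P = (2, 2)
Match found at i = 2.

k = 2


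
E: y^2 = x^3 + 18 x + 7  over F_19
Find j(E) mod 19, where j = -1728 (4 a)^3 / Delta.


Delta = -16(4 a^3 + 27 b^2) mod 19 = 5
-1728 * (4 a)^3 = -1728 * (4*18)^3 mod 19 = 12
j = 12 * 5^(-1) mod 19 = 10

j = 10 (mod 19)


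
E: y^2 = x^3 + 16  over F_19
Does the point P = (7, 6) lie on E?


Check whether y^2 = x^3 + 0 x + 16 (mod 19) for (x, y) = (7, 6).
LHS: y^2 = 6^2 mod 19 = 17
RHS: x^3 + 0 x + 16 = 7^3 + 0*7 + 16 mod 19 = 17
LHS = RHS

Yes, on the curve


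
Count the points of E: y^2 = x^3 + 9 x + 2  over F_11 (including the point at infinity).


For each x in F_11, count y with y^2 = x^3 + 9 x + 2 mod 11:
  x = 1: RHS = 1, y in [1, 10]  -> 2 point(s)
  x = 3: RHS = 1, y in [1, 10]  -> 2 point(s)
  x = 4: RHS = 3, y in [5, 6]  -> 2 point(s)
  x = 7: RHS = 1, y in [1, 10]  -> 2 point(s)
  x = 8: RHS = 3, y in [5, 6]  -> 2 point(s)
  x = 9: RHS = 9, y in [3, 8]  -> 2 point(s)
  x = 10: RHS = 3, y in [5, 6]  -> 2 point(s)
Affine points: 14. Add the point at infinity: total = 15.

#E(F_11) = 15


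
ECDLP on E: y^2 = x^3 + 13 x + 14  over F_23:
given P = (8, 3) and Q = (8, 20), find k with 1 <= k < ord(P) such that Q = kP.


Enumerate multiples of P until we hit Q = (8, 20):
  1P = (8, 3)
  2P = (2, 18)
  3P = (2, 5)
  4P = (8, 20)
Match found at i = 4.

k = 4


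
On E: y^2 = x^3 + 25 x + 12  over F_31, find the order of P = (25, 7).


Compute successive multiples of P until we hit O:
  1P = (25, 7)
  2P = (17, 7)
  3P = (20, 24)
  4P = (5, 18)
  5P = (2, 16)
  6P = (29, 4)
  7P = (26, 17)
  8P = (18, 1)
  ... (continuing to 27P)
  27P = O

ord(P) = 27


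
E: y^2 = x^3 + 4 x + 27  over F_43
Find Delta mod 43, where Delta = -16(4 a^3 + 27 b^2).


4 a^3 + 27 b^2 = 4*4^3 + 27*27^2 = 256 + 19683 = 19939
Delta = -16 * (19939) = -319024
Delta mod 43 = 36

Delta = 36 (mod 43)


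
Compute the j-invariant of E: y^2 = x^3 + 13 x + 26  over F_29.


Delta = -16(4 a^3 + 27 b^2) mod 29 = 11
-1728 * (4 a)^3 = -1728 * (4*13)^3 mod 29 = 18
j = 18 * 11^(-1) mod 29 = 28

j = 28 (mod 29)


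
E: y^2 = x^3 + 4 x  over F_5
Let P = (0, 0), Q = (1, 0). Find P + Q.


P != Q, so use the chord formula.
s = (y2 - y1) / (x2 - x1) = (0) / (1) mod 5 = 0
x3 = s^2 - x1 - x2 mod 5 = 0^2 - 0 - 1 = 4
y3 = s (x1 - x3) - y1 mod 5 = 0 * (0 - 4) - 0 = 0

P + Q = (4, 0)


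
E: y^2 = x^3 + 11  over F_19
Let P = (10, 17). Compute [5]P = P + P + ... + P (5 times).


k = 5 = 101_2 (binary, LSB first: 101)
Double-and-add from P = (10, 17):
  bit 0 = 1: acc = O + (10, 17) = (10, 17)
  bit 1 = 0: acc unchanged = (10, 17)
  bit 2 = 1: acc = (10, 17) + (0, 7) = (10, 2)

5P = (10, 2)


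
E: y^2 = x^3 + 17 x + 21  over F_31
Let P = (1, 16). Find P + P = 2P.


Doubling: s = (3 x1^2 + a) / (2 y1)
s = (3*1^2 + 17) / (2*16) mod 31 = 20
x3 = s^2 - 2 x1 mod 31 = 20^2 - 2*1 = 26
y3 = s (x1 - x3) - y1 mod 31 = 20 * (1 - 26) - 16 = 11

2P = (26, 11)


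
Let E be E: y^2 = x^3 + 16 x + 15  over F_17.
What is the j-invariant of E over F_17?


Delta = -16(4 a^3 + 27 b^2) mod 17 = 2
-1728 * (4 a)^3 = -1728 * (4*16)^3 mod 17 = 7
j = 7 * 2^(-1) mod 17 = 12

j = 12 (mod 17)


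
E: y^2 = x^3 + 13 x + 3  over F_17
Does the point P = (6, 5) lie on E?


Check whether y^2 = x^3 + 13 x + 3 (mod 17) for (x, y) = (6, 5).
LHS: y^2 = 5^2 mod 17 = 8
RHS: x^3 + 13 x + 3 = 6^3 + 13*6 + 3 mod 17 = 8
LHS = RHS

Yes, on the curve


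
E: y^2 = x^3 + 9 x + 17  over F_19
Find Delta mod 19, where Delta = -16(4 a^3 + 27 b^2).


4 a^3 + 27 b^2 = 4*9^3 + 27*17^2 = 2916 + 7803 = 10719
Delta = -16 * (10719) = -171504
Delta mod 19 = 9

Delta = 9 (mod 19)


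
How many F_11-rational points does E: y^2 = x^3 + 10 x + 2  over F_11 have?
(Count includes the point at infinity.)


For each x in F_11, count y with y^2 = x^3 + 10 x + 2 mod 11:
  x = 3: RHS = 4, y in [2, 9]  -> 2 point(s)
  x = 5: RHS = 1, y in [1, 10]  -> 2 point(s)
  x = 6: RHS = 3, y in [5, 6]  -> 2 point(s)
  x = 8: RHS = 0, y in [0]  -> 1 point(s)
Affine points: 7. Add the point at infinity: total = 8.

#E(F_11) = 8


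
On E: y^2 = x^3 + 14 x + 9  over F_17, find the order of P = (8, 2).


Compute successive multiples of P until we hit O:
  1P = (8, 2)
  2P = (14, 12)
  3P = (11, 10)
  4P = (7, 12)
  5P = (0, 3)
  6P = (13, 5)
  7P = (12, 16)
  8P = (5, 0)
  ... (continuing to 16P)
  16P = O

ord(P) = 16


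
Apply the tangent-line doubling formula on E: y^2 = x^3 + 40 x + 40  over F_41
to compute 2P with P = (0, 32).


Doubling: s = (3 x1^2 + a) / (2 y1)
s = (3*0^2 + 40) / (2*32) mod 41 = 16
x3 = s^2 - 2 x1 mod 41 = 16^2 - 2*0 = 10
y3 = s (x1 - x3) - y1 mod 41 = 16 * (0 - 10) - 32 = 13

2P = (10, 13)


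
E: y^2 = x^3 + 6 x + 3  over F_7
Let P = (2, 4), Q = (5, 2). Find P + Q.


P != Q, so use the chord formula.
s = (y2 - y1) / (x2 - x1) = (5) / (3) mod 7 = 4
x3 = s^2 - x1 - x2 mod 7 = 4^2 - 2 - 5 = 2
y3 = s (x1 - x3) - y1 mod 7 = 4 * (2 - 2) - 4 = 3

P + Q = (2, 3)


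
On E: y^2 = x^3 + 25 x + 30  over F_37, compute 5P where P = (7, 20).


k = 5 = 101_2 (binary, LSB first: 101)
Double-and-add from P = (7, 20):
  bit 0 = 1: acc = O + (7, 20) = (7, 20)
  bit 1 = 0: acc unchanged = (7, 20)
  bit 2 = 1: acc = (7, 20) + (36, 35) = (27, 36)

5P = (27, 36)


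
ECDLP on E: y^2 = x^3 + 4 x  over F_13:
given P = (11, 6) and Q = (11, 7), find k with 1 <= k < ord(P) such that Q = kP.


Enumerate multiples of P until we hit Q = (11, 7):
  1P = (11, 6)
  2P = (0, 0)
  3P = (11, 7)
Match found at i = 3.

k = 3


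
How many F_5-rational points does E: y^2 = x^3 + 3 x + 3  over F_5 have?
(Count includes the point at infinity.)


For each x in F_5, count y with y^2 = x^3 + 3 x + 3 mod 5:
  x = 3: RHS = 4, y in [2, 3]  -> 2 point(s)
  x = 4: RHS = 4, y in [2, 3]  -> 2 point(s)
Affine points: 4. Add the point at infinity: total = 5.

#E(F_5) = 5


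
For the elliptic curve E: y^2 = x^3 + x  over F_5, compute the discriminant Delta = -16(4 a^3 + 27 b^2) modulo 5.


4 a^3 + 27 b^2 = 4*1^3 + 27*0^2 = 4 + 0 = 4
Delta = -16 * (4) = -64
Delta mod 5 = 1

Delta = 1 (mod 5)


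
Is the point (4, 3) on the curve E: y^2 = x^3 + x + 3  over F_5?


Check whether y^2 = x^3 + 1 x + 3 (mod 5) for (x, y) = (4, 3).
LHS: y^2 = 3^2 mod 5 = 4
RHS: x^3 + 1 x + 3 = 4^3 + 1*4 + 3 mod 5 = 1
LHS != RHS

No, not on the curve


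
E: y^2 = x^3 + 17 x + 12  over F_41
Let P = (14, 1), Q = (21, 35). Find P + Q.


P != Q, so use the chord formula.
s = (y2 - y1) / (x2 - x1) = (34) / (7) mod 41 = 40
x3 = s^2 - x1 - x2 mod 41 = 40^2 - 14 - 21 = 7
y3 = s (x1 - x3) - y1 mod 41 = 40 * (14 - 7) - 1 = 33

P + Q = (7, 33)


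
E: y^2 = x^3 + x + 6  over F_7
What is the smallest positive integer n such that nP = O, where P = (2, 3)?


Compute successive multiples of P until we hit O:
  1P = (2, 3)
  2P = (4, 2)
  3P = (3, 1)
  4P = (6, 5)
  5P = (1, 1)
  6P = (1, 6)
  7P = (6, 2)
  8P = (3, 6)
  ... (continuing to 11P)
  11P = O

ord(P) = 11


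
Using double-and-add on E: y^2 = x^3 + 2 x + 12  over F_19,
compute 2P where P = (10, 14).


k = 2 = 10_2 (binary, LSB first: 01)
Double-and-add from P = (10, 14):
  bit 0 = 0: acc unchanged = O
  bit 1 = 1: acc = O + (15, 4) = (15, 4)

2P = (15, 4)


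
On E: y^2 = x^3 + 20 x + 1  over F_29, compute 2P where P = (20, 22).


Doubling: s = (3 x1^2 + a) / (2 y1)
s = (3*20^2 + 20) / (2*22) mod 29 = 4
x3 = s^2 - 2 x1 mod 29 = 4^2 - 2*20 = 5
y3 = s (x1 - x3) - y1 mod 29 = 4 * (20 - 5) - 22 = 9

2P = (5, 9)


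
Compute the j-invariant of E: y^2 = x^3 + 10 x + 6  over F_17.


Delta = -16(4 a^3 + 27 b^2) mod 17 = 8
-1728 * (4 a)^3 = -1728 * (4*10)^3 mod 17 = 4
j = 4 * 8^(-1) mod 17 = 9

j = 9 (mod 17)


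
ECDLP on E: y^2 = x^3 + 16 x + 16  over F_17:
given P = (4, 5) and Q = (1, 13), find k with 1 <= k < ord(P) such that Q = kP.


Enumerate multiples of P until we hit Q = (1, 13):
  1P = (4, 5)
  2P = (1, 4)
  3P = (14, 3)
  4P = (14, 14)
  5P = (1, 13)
Match found at i = 5.

k = 5


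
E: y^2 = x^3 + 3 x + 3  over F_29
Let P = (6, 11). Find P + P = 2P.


Doubling: s = (3 x1^2 + a) / (2 y1)
s = (3*6^2 + 3) / (2*11) mod 29 = 9
x3 = s^2 - 2 x1 mod 29 = 9^2 - 2*6 = 11
y3 = s (x1 - x3) - y1 mod 29 = 9 * (6 - 11) - 11 = 2

2P = (11, 2)


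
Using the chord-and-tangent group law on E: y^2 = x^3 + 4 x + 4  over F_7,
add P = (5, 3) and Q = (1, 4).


P != Q, so use the chord formula.
s = (y2 - y1) / (x2 - x1) = (1) / (3) mod 7 = 5
x3 = s^2 - x1 - x2 mod 7 = 5^2 - 5 - 1 = 5
y3 = s (x1 - x3) - y1 mod 7 = 5 * (5 - 5) - 3 = 4

P + Q = (5, 4)


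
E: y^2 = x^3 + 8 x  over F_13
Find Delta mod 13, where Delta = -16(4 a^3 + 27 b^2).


4 a^3 + 27 b^2 = 4*8^3 + 27*0^2 = 2048 + 0 = 2048
Delta = -16 * (2048) = -32768
Delta mod 13 = 5

Delta = 5 (mod 13)


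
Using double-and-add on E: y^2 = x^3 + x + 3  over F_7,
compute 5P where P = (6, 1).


k = 5 = 101_2 (binary, LSB first: 101)
Double-and-add from P = (6, 1):
  bit 0 = 1: acc = O + (6, 1) = (6, 1)
  bit 1 = 0: acc unchanged = (6, 1)
  bit 2 = 1: acc = (6, 1) + (6, 1) = (6, 6)

5P = (6, 6)


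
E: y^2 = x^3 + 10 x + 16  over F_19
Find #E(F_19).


For each x in F_19, count y with y^2 = x^3 + 10 x + 16 mod 19:
  x = 0: RHS = 16, y in [4, 15]  -> 2 point(s)
  x = 2: RHS = 6, y in [5, 14]  -> 2 point(s)
  x = 3: RHS = 16, y in [4, 15]  -> 2 point(s)
  x = 4: RHS = 6, y in [5, 14]  -> 2 point(s)
  x = 5: RHS = 1, y in [1, 18]  -> 2 point(s)
  x = 6: RHS = 7, y in [8, 11]  -> 2 point(s)
  x = 7: RHS = 11, y in [7, 12]  -> 2 point(s)
  x = 8: RHS = 0, y in [0]  -> 1 point(s)
  x = 13: RHS = 6, y in [5, 14]  -> 2 point(s)
  x = 15: RHS = 7, y in [8, 11]  -> 2 point(s)
  x = 16: RHS = 16, y in [4, 15]  -> 2 point(s)
  x = 17: RHS = 7, y in [8, 11]  -> 2 point(s)
  x = 18: RHS = 5, y in [9, 10]  -> 2 point(s)
Affine points: 25. Add the point at infinity: total = 26.

#E(F_19) = 26


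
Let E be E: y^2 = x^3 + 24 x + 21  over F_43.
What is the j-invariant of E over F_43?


Delta = -16(4 a^3 + 27 b^2) mod 43 = 10
-1728 * (4 a)^3 = -1728 * (4*24)^3 mod 43 = 41
j = 41 * 10^(-1) mod 43 = 17

j = 17 (mod 43)


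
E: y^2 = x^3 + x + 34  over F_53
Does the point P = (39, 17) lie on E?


Check whether y^2 = x^3 + 1 x + 34 (mod 53) for (x, y) = (39, 17).
LHS: y^2 = 17^2 mod 53 = 24
RHS: x^3 + 1 x + 34 = 39^3 + 1*39 + 34 mod 53 = 32
LHS != RHS

No, not on the curve


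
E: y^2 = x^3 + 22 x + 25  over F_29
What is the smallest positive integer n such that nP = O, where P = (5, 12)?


Compute successive multiples of P until we hit O:
  1P = (5, 12)
  2P = (23, 24)
  3P = (24, 14)
  4P = (7, 0)
  5P = (24, 15)
  6P = (23, 5)
  7P = (5, 17)
  8P = O

ord(P) = 8


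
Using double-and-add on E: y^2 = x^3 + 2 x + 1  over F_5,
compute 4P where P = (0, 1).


k = 4 = 100_2 (binary, LSB first: 001)
Double-and-add from P = (0, 1):
  bit 0 = 0: acc unchanged = O
  bit 1 = 0: acc unchanged = O
  bit 2 = 1: acc = O + (3, 2) = (3, 2)

4P = (3, 2)


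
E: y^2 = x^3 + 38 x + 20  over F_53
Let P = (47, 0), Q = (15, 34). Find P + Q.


P != Q, so use the chord formula.
s = (y2 - y1) / (x2 - x1) = (34) / (21) mod 53 = 42
x3 = s^2 - x1 - x2 mod 53 = 42^2 - 47 - 15 = 6
y3 = s (x1 - x3) - y1 mod 53 = 42 * (47 - 6) - 0 = 26

P + Q = (6, 26)


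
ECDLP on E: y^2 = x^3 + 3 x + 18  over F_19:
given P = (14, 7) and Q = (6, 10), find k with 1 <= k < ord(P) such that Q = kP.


Enumerate multiples of P until we hit Q = (6, 10):
  1P = (14, 7)
  2P = (17, 17)
  3P = (16, 18)
  4P = (5, 14)
  5P = (6, 10)
Match found at i = 5.

k = 5


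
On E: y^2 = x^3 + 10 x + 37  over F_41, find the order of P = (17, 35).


Compute successive multiples of P until we hit O:
  1P = (17, 35)
  2P = (27, 33)
  3P = (20, 23)
  4P = (20, 18)
  5P = (27, 8)
  6P = (17, 6)
  7P = O

ord(P) = 7


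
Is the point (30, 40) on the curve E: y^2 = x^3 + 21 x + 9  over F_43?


Check whether y^2 = x^3 + 21 x + 9 (mod 43) for (x, y) = (30, 40).
LHS: y^2 = 40^2 mod 43 = 9
RHS: x^3 + 21 x + 9 = 30^3 + 21*30 + 9 mod 43 = 33
LHS != RHS

No, not on the curve


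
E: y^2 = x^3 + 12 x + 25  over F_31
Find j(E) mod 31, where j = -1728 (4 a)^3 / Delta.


Delta = -16(4 a^3 + 27 b^2) mod 31 = 26
-1728 * (4 a)^3 = -1728 * (4*12)^3 mod 31 = 27
j = 27 * 26^(-1) mod 31 = 7

j = 7 (mod 31)


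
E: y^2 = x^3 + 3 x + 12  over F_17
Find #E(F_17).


For each x in F_17, count y with y^2 = x^3 + 3 x + 12 mod 17:
  x = 1: RHS = 16, y in [4, 13]  -> 2 point(s)
  x = 2: RHS = 9, y in [3, 14]  -> 2 point(s)
  x = 5: RHS = 16, y in [4, 13]  -> 2 point(s)
  x = 6: RHS = 8, y in [5, 12]  -> 2 point(s)
  x = 7: RHS = 2, y in [6, 11]  -> 2 point(s)
  x = 8: RHS = 4, y in [2, 15]  -> 2 point(s)
  x = 11: RHS = 16, y in [4, 13]  -> 2 point(s)
  x = 12: RHS = 8, y in [5, 12]  -> 2 point(s)
  x = 13: RHS = 4, y in [2, 15]  -> 2 point(s)
  x = 15: RHS = 15, y in [7, 10]  -> 2 point(s)
  x = 16: RHS = 8, y in [5, 12]  -> 2 point(s)
Affine points: 22. Add the point at infinity: total = 23.

#E(F_17) = 23


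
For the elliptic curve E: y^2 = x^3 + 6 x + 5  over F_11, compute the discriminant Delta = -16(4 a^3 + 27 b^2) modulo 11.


4 a^3 + 27 b^2 = 4*6^3 + 27*5^2 = 864 + 675 = 1539
Delta = -16 * (1539) = -24624
Delta mod 11 = 5

Delta = 5 (mod 11)


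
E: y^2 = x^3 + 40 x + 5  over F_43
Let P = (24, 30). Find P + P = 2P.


Doubling: s = (3 x1^2 + a) / (2 y1)
s = (3*24^2 + 40) / (2*30) mod 43 = 18
x3 = s^2 - 2 x1 mod 43 = 18^2 - 2*24 = 18
y3 = s (x1 - x3) - y1 mod 43 = 18 * (24 - 18) - 30 = 35

2P = (18, 35)


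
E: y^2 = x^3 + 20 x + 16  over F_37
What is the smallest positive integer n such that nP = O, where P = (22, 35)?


Compute successive multiples of P until we hit O:
  1P = (22, 35)
  2P = (34, 15)
  3P = (29, 26)
  4P = (2, 8)
  5P = (4, 30)
  6P = (0, 4)
  7P = (27, 0)
  8P = (0, 33)
  ... (continuing to 14P)
  14P = O

ord(P) = 14


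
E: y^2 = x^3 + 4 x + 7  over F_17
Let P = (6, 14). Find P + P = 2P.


Doubling: s = (3 x1^2 + a) / (2 y1)
s = (3*6^2 + 4) / (2*14) mod 17 = 4
x3 = s^2 - 2 x1 mod 17 = 4^2 - 2*6 = 4
y3 = s (x1 - x3) - y1 mod 17 = 4 * (6 - 4) - 14 = 11

2P = (4, 11)


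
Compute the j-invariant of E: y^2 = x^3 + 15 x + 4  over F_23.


Delta = -16(4 a^3 + 27 b^2) mod 23 = 4
-1728 * (4 a)^3 = -1728 * (4*15)^3 mod 23 = 2
j = 2 * 4^(-1) mod 23 = 12

j = 12 (mod 23)


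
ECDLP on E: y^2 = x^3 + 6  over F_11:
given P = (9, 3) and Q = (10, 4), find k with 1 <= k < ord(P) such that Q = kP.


Enumerate multiples of P until we hit Q = (10, 4):
  1P = (9, 3)
  2P = (8, 10)
  3P = (10, 4)
Match found at i = 3.

k = 3


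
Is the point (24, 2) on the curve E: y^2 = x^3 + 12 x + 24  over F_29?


Check whether y^2 = x^3 + 12 x + 24 (mod 29) for (x, y) = (24, 2).
LHS: y^2 = 2^2 mod 29 = 4
RHS: x^3 + 12 x + 24 = 24^3 + 12*24 + 24 mod 29 = 13
LHS != RHS

No, not on the curve


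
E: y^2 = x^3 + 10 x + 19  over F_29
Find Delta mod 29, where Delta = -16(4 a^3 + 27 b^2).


4 a^3 + 27 b^2 = 4*10^3 + 27*19^2 = 4000 + 9747 = 13747
Delta = -16 * (13747) = -219952
Delta mod 29 = 13

Delta = 13 (mod 29)


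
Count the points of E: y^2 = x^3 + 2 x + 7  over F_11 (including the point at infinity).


For each x in F_11, count y with y^2 = x^3 + 2 x + 7 mod 11:
  x = 6: RHS = 4, y in [2, 9]  -> 2 point(s)
  x = 7: RHS = 1, y in [1, 10]  -> 2 point(s)
  x = 10: RHS = 4, y in [2, 9]  -> 2 point(s)
Affine points: 6. Add the point at infinity: total = 7.

#E(F_11) = 7


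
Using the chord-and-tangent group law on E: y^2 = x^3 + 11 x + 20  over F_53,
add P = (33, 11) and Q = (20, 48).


P != Q, so use the chord formula.
s = (y2 - y1) / (x2 - x1) = (37) / (40) mod 53 = 42
x3 = s^2 - x1 - x2 mod 53 = 42^2 - 33 - 20 = 15
y3 = s (x1 - x3) - y1 mod 53 = 42 * (33 - 15) - 11 = 3

P + Q = (15, 3)


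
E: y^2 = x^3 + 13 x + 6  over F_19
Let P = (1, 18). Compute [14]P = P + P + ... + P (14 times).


k = 14 = 1110_2 (binary, LSB first: 0111)
Double-and-add from P = (1, 18):
  bit 0 = 0: acc unchanged = O
  bit 1 = 1: acc = O + (5, 14) = (5, 14)
  bit 2 = 1: acc = (5, 14) + (15, 17) = (16, 15)
  bit 3 = 1: acc = (16, 15) + (9, 15) = (13, 4)

14P = (13, 4)


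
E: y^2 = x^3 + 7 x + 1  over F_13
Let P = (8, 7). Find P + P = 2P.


Doubling: s = (3 x1^2 + a) / (2 y1)
s = (3*8^2 + 7) / (2*7) mod 13 = 4
x3 = s^2 - 2 x1 mod 13 = 4^2 - 2*8 = 0
y3 = s (x1 - x3) - y1 mod 13 = 4 * (8 - 0) - 7 = 12

2P = (0, 12)


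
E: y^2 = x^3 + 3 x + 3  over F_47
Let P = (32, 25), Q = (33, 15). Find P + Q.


P != Q, so use the chord formula.
s = (y2 - y1) / (x2 - x1) = (37) / (1) mod 47 = 37
x3 = s^2 - x1 - x2 mod 47 = 37^2 - 32 - 33 = 35
y3 = s (x1 - x3) - y1 mod 47 = 37 * (32 - 35) - 25 = 5

P + Q = (35, 5)


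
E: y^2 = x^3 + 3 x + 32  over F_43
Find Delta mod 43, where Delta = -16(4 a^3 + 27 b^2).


4 a^3 + 27 b^2 = 4*3^3 + 27*32^2 = 108 + 27648 = 27756
Delta = -16 * (27756) = -444096
Delta mod 43 = 8

Delta = 8 (mod 43)


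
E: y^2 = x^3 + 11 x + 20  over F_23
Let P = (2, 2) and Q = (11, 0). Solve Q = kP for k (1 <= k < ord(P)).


Enumerate multiples of P until we hit Q = (11, 0):
  1P = (2, 2)
  2P = (19, 21)
  3P = (5, 19)
  4P = (20, 11)
  5P = (7, 7)
  6P = (15, 8)
  7P = (22, 10)
  8P = (1, 3)
  9P = (21, 17)
  10P = (4, 17)
  11P = (10, 7)
  12P = (6, 7)
  13P = (18, 1)
  14P = (11, 0)
Match found at i = 14.

k = 14


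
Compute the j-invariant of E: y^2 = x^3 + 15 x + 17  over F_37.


Delta = -16(4 a^3 + 27 b^2) mod 37 = 33
-1728 * (4 a)^3 = -1728 * (4*15)^3 mod 37 = 8
j = 8 * 33^(-1) mod 37 = 35

j = 35 (mod 37)


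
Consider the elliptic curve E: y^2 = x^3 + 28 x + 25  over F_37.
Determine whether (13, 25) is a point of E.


Check whether y^2 = x^3 + 28 x + 25 (mod 37) for (x, y) = (13, 25).
LHS: y^2 = 25^2 mod 37 = 33
RHS: x^3 + 28 x + 25 = 13^3 + 28*13 + 25 mod 37 = 33
LHS = RHS

Yes, on the curve


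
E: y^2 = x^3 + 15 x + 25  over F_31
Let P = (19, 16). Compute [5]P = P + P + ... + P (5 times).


k = 5 = 101_2 (binary, LSB first: 101)
Double-and-add from P = (19, 16):
  bit 0 = 1: acc = O + (19, 16) = (19, 16)
  bit 1 = 0: acc unchanged = (19, 16)
  bit 2 = 1: acc = (19, 16) + (4, 5) = (27, 5)

5P = (27, 5)


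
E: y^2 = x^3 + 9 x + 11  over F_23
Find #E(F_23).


For each x in F_23, count y with y^2 = x^3 + 9 x + 11 mod 23:
  x = 7: RHS = 3, y in [7, 16]  -> 2 point(s)
  x = 9: RHS = 16, y in [4, 19]  -> 2 point(s)
  x = 13: RHS = 2, y in [5, 18]  -> 2 point(s)
  x = 14: RHS = 6, y in [11, 12]  -> 2 point(s)
  x = 15: RHS = 2, y in [5, 18]  -> 2 point(s)
  x = 18: RHS = 2, y in [5, 18]  -> 2 point(s)
  x = 19: RHS = 3, y in [7, 16]  -> 2 point(s)
  x = 20: RHS = 3, y in [7, 16]  -> 2 point(s)
  x = 21: RHS = 8, y in [10, 13]  -> 2 point(s)
  x = 22: RHS = 1, y in [1, 22]  -> 2 point(s)
Affine points: 20. Add the point at infinity: total = 21.

#E(F_23) = 21


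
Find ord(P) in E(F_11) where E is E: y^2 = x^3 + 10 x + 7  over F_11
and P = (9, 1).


Compute successive multiples of P until we hit O:
  1P = (9, 1)
  2P = (4, 10)
  3P = (3, 8)
  4P = (8, 7)
  5P = (8, 4)
  6P = (3, 3)
  7P = (4, 1)
  8P = (9, 10)
  ... (continuing to 9P)
  9P = O

ord(P) = 9


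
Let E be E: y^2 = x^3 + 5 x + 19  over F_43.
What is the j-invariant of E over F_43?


Delta = -16(4 a^3 + 27 b^2) mod 43 = 7
-1728 * (4 a)^3 = -1728 * (4*5)^3 mod 43 = 27
j = 27 * 7^(-1) mod 43 = 10

j = 10 (mod 43)


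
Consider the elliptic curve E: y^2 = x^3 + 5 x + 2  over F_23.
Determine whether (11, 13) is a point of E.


Check whether y^2 = x^3 + 5 x + 2 (mod 23) for (x, y) = (11, 13).
LHS: y^2 = 13^2 mod 23 = 8
RHS: x^3 + 5 x + 2 = 11^3 + 5*11 + 2 mod 23 = 8
LHS = RHS

Yes, on the curve


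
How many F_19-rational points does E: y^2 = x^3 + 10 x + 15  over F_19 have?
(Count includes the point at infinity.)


For each x in F_19, count y with y^2 = x^3 + 10 x + 15 mod 19:
  x = 1: RHS = 7, y in [8, 11]  -> 2 point(s)
  x = 2: RHS = 5, y in [9, 10]  -> 2 point(s)
  x = 4: RHS = 5, y in [9, 10]  -> 2 point(s)
  x = 5: RHS = 0, y in [0]  -> 1 point(s)
  x = 6: RHS = 6, y in [5, 14]  -> 2 point(s)
  x = 9: RHS = 17, y in [6, 13]  -> 2 point(s)
  x = 12: RHS = 1, y in [1, 18]  -> 2 point(s)
  x = 13: RHS = 5, y in [9, 10]  -> 2 point(s)
  x = 14: RHS = 11, y in [7, 12]  -> 2 point(s)
  x = 15: RHS = 6, y in [5, 14]  -> 2 point(s)
  x = 17: RHS = 6, y in [5, 14]  -> 2 point(s)
  x = 18: RHS = 4, y in [2, 17]  -> 2 point(s)
Affine points: 23. Add the point at infinity: total = 24.

#E(F_19) = 24


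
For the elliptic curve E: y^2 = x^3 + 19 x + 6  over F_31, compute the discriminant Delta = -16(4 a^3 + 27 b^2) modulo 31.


4 a^3 + 27 b^2 = 4*19^3 + 27*6^2 = 27436 + 972 = 28408
Delta = -16 * (28408) = -454528
Delta mod 31 = 25

Delta = 25 (mod 31)


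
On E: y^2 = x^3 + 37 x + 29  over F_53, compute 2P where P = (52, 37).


Doubling: s = (3 x1^2 + a) / (2 y1)
s = (3*52^2 + 37) / (2*37) mod 53 = 12
x3 = s^2 - 2 x1 mod 53 = 12^2 - 2*52 = 40
y3 = s (x1 - x3) - y1 mod 53 = 12 * (52 - 40) - 37 = 1

2P = (40, 1)


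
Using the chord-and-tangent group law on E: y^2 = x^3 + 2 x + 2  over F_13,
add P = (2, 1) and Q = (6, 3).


P != Q, so use the chord formula.
s = (y2 - y1) / (x2 - x1) = (2) / (4) mod 13 = 7
x3 = s^2 - x1 - x2 mod 13 = 7^2 - 2 - 6 = 2
y3 = s (x1 - x3) - y1 mod 13 = 7 * (2 - 2) - 1 = 12

P + Q = (2, 12)
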